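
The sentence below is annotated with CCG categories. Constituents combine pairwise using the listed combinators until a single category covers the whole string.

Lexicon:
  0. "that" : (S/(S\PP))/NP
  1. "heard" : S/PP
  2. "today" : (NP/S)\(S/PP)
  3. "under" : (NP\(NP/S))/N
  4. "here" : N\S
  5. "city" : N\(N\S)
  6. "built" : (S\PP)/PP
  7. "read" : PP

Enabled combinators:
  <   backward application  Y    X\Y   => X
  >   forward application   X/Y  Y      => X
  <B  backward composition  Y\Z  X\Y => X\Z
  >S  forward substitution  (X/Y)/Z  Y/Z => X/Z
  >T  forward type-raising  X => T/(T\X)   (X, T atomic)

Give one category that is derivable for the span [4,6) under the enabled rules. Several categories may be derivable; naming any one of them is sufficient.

[0,8] S   >
  [0,6] S/(S\PP)   >
    [0,1] "that" : (S/(S\PP))/NP
    [1,6] NP   <
      [1,3] NP/S   <
        [1,2] "heard" : S/PP
        [2,3] "today" : (NP/S)\(S/PP)
      [3,6] NP\(NP/S)   >
        [3,4] "under" : (NP\(NP/S))/N
        [4,6] N   <
          [4,5] "here" : N\S
          [5,6] "city" : N\(N\S)
  [6,8] S\PP   >
    [6,7] "built" : (S\PP)/PP
    [7,8] "read" : PP

N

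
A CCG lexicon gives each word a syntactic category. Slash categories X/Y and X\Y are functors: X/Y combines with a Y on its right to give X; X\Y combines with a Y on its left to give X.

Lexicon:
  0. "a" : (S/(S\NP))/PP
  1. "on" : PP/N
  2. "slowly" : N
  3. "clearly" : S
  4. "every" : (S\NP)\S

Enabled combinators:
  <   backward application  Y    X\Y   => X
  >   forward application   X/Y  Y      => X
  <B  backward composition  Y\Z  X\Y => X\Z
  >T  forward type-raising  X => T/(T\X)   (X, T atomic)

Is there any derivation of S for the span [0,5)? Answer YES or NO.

YES

[0,5] S   >
  [0,3] S/(S\NP)   >
    [0,1] "a" : (S/(S\NP))/PP
    [1,3] PP   >
      [1,2] "on" : PP/N
      [2,3] "slowly" : N
  [3,5] S\NP   <
    [3,4] "clearly" : S
    [4,5] "every" : (S\NP)\S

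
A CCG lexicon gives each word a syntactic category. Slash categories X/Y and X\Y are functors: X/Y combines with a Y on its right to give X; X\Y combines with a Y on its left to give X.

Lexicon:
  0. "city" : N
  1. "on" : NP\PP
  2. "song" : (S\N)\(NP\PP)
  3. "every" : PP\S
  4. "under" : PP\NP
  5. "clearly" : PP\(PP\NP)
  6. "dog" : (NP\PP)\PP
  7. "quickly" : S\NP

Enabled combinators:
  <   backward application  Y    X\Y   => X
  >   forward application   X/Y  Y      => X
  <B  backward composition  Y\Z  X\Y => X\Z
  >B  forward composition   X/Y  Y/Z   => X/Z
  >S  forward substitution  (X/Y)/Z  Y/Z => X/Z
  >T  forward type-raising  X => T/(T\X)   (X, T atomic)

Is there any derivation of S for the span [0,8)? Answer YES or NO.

[0,8] S   >
  [0,1] S/(S\N)   >T
    [0,1] "city" : N
  [1,8] S\N   <B
    [1,3] S\N   <
      [1,2] "on" : NP\PP
      [2,3] "song" : (S\N)\(NP\PP)
    [3,8] S\S   <B
      [3,7] NP\S   <B
        [3,4] "every" : PP\S
        [4,7] NP\PP   <
          [4,6] PP   <
            [4,5] "under" : PP\NP
            [5,6] "clearly" : PP\(PP\NP)
          [6,7] "dog" : (NP\PP)\PP
      [7,8] "quickly" : S\NP

YES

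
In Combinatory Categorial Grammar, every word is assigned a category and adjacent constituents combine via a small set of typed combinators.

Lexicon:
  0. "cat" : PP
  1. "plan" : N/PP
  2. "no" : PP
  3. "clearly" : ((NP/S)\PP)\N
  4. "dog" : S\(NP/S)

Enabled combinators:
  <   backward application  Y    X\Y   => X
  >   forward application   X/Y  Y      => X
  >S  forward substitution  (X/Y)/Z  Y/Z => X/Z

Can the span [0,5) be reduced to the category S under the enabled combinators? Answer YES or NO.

[0,5] S   <
  [0,4] NP/S   <
    [0,1] "cat" : PP
    [1,4] (NP/S)\PP   <
      [1,3] N   >
        [1,2] "plan" : N/PP
        [2,3] "no" : PP
      [3,4] "clearly" : ((NP/S)\PP)\N
  [4,5] "dog" : S\(NP/S)

YES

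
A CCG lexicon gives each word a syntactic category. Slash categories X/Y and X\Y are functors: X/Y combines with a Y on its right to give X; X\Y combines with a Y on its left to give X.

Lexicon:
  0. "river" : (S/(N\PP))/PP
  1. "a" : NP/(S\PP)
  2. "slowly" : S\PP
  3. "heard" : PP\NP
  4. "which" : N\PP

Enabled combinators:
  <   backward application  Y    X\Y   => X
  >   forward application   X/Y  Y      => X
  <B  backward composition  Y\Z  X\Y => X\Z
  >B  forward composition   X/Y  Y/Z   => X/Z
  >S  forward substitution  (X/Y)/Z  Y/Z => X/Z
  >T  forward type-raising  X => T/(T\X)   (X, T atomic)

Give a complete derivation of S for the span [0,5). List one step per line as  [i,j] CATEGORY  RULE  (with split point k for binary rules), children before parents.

[0,1] (S/(N\PP))/PP  lex  "river"
[1,2] NP/(S\PP)  lex  "a"
[2,3] S\PP  lex  "slowly"
[1,3] NP  >  k=2
[3,4] PP\NP  lex  "heard"
[1,4] PP  <  k=3
[0,4] S/(N\PP)  >  k=1
[4,5] N\PP  lex  "which"
[0,5] S  >  k=4

[0,5] S   >
  [0,4] S/(N\PP)   >
    [0,1] "river" : (S/(N\PP))/PP
    [1,4] PP   <
      [1,3] NP   >
        [1,2] "a" : NP/(S\PP)
        [2,3] "slowly" : S\PP
      [3,4] "heard" : PP\NP
  [4,5] "which" : N\PP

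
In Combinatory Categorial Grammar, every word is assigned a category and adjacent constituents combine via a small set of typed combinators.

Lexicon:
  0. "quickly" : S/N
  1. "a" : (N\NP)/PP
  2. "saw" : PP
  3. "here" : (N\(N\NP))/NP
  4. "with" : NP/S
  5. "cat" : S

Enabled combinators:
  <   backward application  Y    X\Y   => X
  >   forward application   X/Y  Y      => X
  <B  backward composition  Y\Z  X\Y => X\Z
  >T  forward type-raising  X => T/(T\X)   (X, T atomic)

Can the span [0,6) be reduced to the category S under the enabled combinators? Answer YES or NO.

[0,6] S   >
  [0,1] "quickly" : S/N
  [1,6] N   <
    [1,3] N\NP   >
      [1,2] "a" : (N\NP)/PP
      [2,3] "saw" : PP
    [3,6] N\(N\NP)   >
      [3,4] "here" : (N\(N\NP))/NP
      [4,6] NP   >
        [4,5] "with" : NP/S
        [5,6] "cat" : S

YES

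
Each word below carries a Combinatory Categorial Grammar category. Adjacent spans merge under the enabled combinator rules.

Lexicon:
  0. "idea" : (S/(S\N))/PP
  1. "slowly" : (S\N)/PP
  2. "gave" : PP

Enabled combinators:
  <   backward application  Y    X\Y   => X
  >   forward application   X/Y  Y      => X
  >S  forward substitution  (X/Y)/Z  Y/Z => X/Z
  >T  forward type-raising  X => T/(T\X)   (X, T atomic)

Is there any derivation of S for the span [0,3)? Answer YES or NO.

[0,3] S   >
  [0,2] S/PP   >S
    [0,1] "idea" : (S/(S\N))/PP
    [1,2] "slowly" : (S\N)/PP
  [2,3] "gave" : PP

YES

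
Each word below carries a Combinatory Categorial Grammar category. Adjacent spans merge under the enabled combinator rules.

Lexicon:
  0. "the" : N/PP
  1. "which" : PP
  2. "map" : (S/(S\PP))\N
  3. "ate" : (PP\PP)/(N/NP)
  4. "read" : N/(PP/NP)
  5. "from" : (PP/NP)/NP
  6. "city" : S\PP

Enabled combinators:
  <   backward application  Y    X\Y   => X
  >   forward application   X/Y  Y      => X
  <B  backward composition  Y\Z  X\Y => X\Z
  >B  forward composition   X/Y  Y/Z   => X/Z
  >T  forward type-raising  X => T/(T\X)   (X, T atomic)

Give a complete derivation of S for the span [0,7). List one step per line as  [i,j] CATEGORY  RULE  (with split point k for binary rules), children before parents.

[0,1] N/PP  lex  "the"
[1,2] PP  lex  "which"
[0,2] N  >  k=1
[2,3] (S/(S\PP))\N  lex  "map"
[0,3] S/(S\PP)  <  k=2
[3,4] (PP\PP)/(N/NP)  lex  "ate"
[4,5] N/(PP/NP)  lex  "read"
[5,6] (PP/NP)/NP  lex  "from"
[4,6] N/NP  >B  k=5
[3,6] PP\PP  >  k=4
[6,7] S\PP  lex  "city"
[3,7] S\PP  <B  k=6
[0,7] S  >  k=3

[0,7] S   >
  [0,3] S/(S\PP)   <
    [0,2] N   >
      [0,1] "the" : N/PP
      [1,2] "which" : PP
    [2,3] "map" : (S/(S\PP))\N
  [3,7] S\PP   <B
    [3,6] PP\PP   >
      [3,4] "ate" : (PP\PP)/(N/NP)
      [4,6] N/NP   >B
        [4,5] "read" : N/(PP/NP)
        [5,6] "from" : (PP/NP)/NP
    [6,7] "city" : S\PP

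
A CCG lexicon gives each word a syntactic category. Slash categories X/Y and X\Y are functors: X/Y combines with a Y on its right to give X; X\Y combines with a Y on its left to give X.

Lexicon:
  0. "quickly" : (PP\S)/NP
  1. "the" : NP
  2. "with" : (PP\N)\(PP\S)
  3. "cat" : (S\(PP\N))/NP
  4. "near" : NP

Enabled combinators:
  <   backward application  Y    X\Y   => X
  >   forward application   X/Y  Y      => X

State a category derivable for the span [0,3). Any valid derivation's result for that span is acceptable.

[0,5] S   <
  [0,3] PP\N   <
    [0,2] PP\S   >
      [0,1] "quickly" : (PP\S)/NP
      [1,2] "the" : NP
    [2,3] "with" : (PP\N)\(PP\S)
  [3,5] S\(PP\N)   >
    [3,4] "cat" : (S\(PP\N))/NP
    [4,5] "near" : NP

PP\N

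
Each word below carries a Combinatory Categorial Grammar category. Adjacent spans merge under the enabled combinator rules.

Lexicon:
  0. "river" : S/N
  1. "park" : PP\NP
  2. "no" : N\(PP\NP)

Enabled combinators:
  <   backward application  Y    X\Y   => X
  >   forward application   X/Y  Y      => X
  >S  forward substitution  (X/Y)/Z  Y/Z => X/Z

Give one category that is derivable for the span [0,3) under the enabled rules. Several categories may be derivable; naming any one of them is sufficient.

S

[0,3] S   >
  [0,1] "river" : S/N
  [1,3] N   <
    [1,2] "park" : PP\NP
    [2,3] "no" : N\(PP\NP)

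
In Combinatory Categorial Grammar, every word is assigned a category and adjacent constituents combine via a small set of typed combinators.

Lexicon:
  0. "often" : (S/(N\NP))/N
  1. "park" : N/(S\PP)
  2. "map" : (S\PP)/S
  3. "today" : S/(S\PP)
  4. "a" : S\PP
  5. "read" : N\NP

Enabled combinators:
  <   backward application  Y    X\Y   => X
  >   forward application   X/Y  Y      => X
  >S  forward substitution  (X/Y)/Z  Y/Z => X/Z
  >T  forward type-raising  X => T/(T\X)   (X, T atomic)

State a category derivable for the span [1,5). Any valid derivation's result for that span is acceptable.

N

[0,6] S   >
  [0,5] S/(N\NP)   >
    [0,1] "often" : (S/(N\NP))/N
    [1,5] N   >
      [1,2] "park" : N/(S\PP)
      [2,5] S\PP   >
        [2,3] "map" : (S\PP)/S
        [3,5] S   >
          [3,4] "today" : S/(S\PP)
          [4,5] "a" : S\PP
  [5,6] "read" : N\NP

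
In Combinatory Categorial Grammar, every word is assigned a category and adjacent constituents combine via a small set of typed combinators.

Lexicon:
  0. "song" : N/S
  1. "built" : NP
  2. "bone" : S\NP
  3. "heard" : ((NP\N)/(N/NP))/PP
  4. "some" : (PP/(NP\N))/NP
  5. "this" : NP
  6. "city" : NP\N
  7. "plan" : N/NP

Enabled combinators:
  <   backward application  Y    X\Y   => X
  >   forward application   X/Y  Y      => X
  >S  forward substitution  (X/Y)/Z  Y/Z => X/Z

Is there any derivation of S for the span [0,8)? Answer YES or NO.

NO

N/S NP S\NP ((NP\N)/(N/NP))/PP (PP/(NP\N))/NP NP NP\N N/NP
CKY chart[0,8] = {NP}; S ∉ chart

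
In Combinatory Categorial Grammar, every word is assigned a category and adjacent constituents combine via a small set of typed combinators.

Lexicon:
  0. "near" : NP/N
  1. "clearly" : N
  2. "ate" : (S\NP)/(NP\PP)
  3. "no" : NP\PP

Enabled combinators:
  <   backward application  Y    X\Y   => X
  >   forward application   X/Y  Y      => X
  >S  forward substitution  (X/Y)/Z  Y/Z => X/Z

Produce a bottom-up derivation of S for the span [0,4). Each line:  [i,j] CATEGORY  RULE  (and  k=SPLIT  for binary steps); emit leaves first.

[0,1] NP/N  lex  "near"
[1,2] N  lex  "clearly"
[0,2] NP  >  k=1
[2,3] (S\NP)/(NP\PP)  lex  "ate"
[3,4] NP\PP  lex  "no"
[2,4] S\NP  >  k=3
[0,4] S  <  k=2

[0,4] S   <
  [0,2] NP   >
    [0,1] "near" : NP/N
    [1,2] "clearly" : N
  [2,4] S\NP   >
    [2,3] "ate" : (S\NP)/(NP\PP)
    [3,4] "no" : NP\PP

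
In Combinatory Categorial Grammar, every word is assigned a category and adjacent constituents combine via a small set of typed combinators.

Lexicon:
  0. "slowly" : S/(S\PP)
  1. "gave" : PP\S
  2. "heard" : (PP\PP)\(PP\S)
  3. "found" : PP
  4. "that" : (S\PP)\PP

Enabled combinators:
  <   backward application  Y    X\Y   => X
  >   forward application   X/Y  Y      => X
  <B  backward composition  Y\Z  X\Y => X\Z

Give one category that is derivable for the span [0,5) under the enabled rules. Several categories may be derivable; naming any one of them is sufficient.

[0,5] S   >
  [0,1] "slowly" : S/(S\PP)
  [1,5] S\PP   <B
    [1,3] PP\PP   <
      [1,2] "gave" : PP\S
      [2,3] "heard" : (PP\PP)\(PP\S)
    [3,5] S\PP   <
      [3,4] "found" : PP
      [4,5] "that" : (S\PP)\PP

S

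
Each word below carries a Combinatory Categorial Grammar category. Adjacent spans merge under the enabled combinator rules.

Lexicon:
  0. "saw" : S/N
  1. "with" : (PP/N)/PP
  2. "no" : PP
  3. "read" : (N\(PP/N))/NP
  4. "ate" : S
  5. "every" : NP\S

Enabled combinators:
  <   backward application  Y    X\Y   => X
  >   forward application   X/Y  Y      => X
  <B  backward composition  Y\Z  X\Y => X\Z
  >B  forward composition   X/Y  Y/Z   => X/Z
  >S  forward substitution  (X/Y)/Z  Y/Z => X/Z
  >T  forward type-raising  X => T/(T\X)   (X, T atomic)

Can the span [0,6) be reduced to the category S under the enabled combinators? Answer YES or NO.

[0,6] S   >
  [0,1] "saw" : S/N
  [1,6] N   <
    [1,3] PP/N   >
      [1,2] "with" : (PP/N)/PP
      [2,3] "no" : PP
    [3,6] N\(PP/N)   >
      [3,4] "read" : (N\(PP/N))/NP
      [4,6] NP   <
        [4,5] "ate" : S
        [5,6] "every" : NP\S

YES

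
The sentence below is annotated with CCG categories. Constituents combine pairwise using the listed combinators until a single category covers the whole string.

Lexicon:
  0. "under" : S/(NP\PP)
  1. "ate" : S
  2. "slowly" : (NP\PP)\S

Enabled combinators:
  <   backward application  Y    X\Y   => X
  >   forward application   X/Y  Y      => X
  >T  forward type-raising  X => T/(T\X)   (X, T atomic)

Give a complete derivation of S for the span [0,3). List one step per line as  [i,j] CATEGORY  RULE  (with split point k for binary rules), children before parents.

[0,1] S/(NP\PP)  lex  "under"
[1,2] S  lex  "ate"
[2,3] (NP\PP)\S  lex  "slowly"
[1,3] NP\PP  <  k=2
[0,3] S  >  k=1

[0,3] S   >
  [0,1] "under" : S/(NP\PP)
  [1,3] NP\PP   <
    [1,2] "ate" : S
    [2,3] "slowly" : (NP\PP)\S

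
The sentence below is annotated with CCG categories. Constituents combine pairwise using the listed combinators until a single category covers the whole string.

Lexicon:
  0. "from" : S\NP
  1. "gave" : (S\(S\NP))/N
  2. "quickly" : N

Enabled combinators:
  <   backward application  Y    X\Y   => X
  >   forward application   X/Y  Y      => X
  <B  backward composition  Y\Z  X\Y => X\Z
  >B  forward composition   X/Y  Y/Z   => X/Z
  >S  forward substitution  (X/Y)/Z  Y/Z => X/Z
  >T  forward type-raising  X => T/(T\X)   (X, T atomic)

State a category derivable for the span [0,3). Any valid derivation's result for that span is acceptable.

S

[0,3] S   <
  [0,1] "from" : S\NP
  [1,3] S\(S\NP)   >
    [1,2] "gave" : (S\(S\NP))/N
    [2,3] "quickly" : N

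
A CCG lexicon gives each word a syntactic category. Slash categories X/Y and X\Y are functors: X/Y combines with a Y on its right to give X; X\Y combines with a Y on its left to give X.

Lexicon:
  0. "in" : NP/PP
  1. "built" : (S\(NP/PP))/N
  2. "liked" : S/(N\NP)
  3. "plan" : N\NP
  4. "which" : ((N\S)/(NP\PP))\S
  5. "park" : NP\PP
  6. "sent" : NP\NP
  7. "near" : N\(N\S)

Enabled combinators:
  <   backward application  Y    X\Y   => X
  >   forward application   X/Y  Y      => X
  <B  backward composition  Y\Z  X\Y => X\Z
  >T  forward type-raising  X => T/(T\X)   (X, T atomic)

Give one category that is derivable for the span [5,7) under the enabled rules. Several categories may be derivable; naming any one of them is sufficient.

NP\PP

[0,8] S   <
  [0,1] "in" : NP/PP
  [1,8] S\(NP/PP)   >
    [1,2] "built" : (S\(NP/PP))/N
    [2,8] N   <
      [2,7] N\S   >
        [2,5] (N\S)/(NP\PP)   <
          [2,4] S   >
            [2,3] "liked" : S/(N\NP)
            [3,4] "plan" : N\NP
          [4,5] "which" : ((N\S)/(NP\PP))\S
        [5,7] NP\PP   <B
          [5,6] "park" : NP\PP
          [6,7] "sent" : NP\NP
      [7,8] "near" : N\(N\S)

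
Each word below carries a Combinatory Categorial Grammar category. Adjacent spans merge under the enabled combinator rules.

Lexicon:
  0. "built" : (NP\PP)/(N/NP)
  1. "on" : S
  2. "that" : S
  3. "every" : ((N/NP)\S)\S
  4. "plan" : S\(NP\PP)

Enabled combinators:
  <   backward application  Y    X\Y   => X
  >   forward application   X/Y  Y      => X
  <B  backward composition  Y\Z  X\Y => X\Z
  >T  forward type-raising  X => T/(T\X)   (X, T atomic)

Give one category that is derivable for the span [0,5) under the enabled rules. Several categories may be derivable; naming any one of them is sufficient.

[0,5] S   <
  [0,4] NP\PP   >
    [0,1] "built" : (NP\PP)/(N/NP)
    [1,4] N/NP   <
      [1,2] "on" : S
      [2,4] (N/NP)\S   <
        [2,3] "that" : S
        [3,4] "every" : ((N/NP)\S)\S
  [4,5] "plan" : S\(NP\PP)

S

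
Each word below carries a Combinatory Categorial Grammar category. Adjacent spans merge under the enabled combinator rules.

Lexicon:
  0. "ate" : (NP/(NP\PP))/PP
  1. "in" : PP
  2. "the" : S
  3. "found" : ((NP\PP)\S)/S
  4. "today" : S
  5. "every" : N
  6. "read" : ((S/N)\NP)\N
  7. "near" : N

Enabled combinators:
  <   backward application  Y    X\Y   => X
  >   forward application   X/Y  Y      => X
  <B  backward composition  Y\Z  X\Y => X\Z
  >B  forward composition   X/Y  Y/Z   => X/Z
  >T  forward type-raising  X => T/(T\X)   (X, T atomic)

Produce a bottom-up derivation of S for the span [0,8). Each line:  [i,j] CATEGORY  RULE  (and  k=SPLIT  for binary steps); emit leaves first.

[0,8] S   >
  [0,7] S/N   <
    [0,5] NP   >
      [0,2] NP/(NP\PP)   >
        [0,1] "ate" : (NP/(NP\PP))/PP
        [1,2] "in" : PP
      [2,5] NP\PP   <
        [2,3] "the" : S
        [3,5] (NP\PP)\S   >
          [3,4] "found" : ((NP\PP)\S)/S
          [4,5] "today" : S
    [5,7] (S/N)\NP   <
      [5,6] "every" : N
      [6,7] "read" : ((S/N)\NP)\N
  [7,8] "near" : N

[0,1] (NP/(NP\PP))/PP  lex  "ate"
[1,2] PP  lex  "in"
[0,2] NP/(NP\PP)  >  k=1
[2,3] S  lex  "the"
[3,4] ((NP\PP)\S)/S  lex  "found"
[4,5] S  lex  "today"
[3,5] (NP\PP)\S  >  k=4
[2,5] NP\PP  <  k=3
[0,5] NP  >  k=2
[5,6] N  lex  "every"
[6,7] ((S/N)\NP)\N  lex  "read"
[5,7] (S/N)\NP  <  k=6
[0,7] S/N  <  k=5
[7,8] N  lex  "near"
[0,8] S  >  k=7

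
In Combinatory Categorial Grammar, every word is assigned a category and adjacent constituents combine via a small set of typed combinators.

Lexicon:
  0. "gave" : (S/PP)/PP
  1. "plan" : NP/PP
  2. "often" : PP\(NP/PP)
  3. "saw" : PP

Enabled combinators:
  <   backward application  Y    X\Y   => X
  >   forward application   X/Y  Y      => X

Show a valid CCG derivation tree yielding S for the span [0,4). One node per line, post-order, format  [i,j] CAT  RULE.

[0,4] S   >
  [0,3] S/PP   >
    [0,1] "gave" : (S/PP)/PP
    [1,3] PP   <
      [1,2] "plan" : NP/PP
      [2,3] "often" : PP\(NP/PP)
  [3,4] "saw" : PP

[0,1] (S/PP)/PP  lex  "gave"
[1,2] NP/PP  lex  "plan"
[2,3] PP\(NP/PP)  lex  "often"
[1,3] PP  <  k=2
[0,3] S/PP  >  k=1
[3,4] PP  lex  "saw"
[0,4] S  >  k=3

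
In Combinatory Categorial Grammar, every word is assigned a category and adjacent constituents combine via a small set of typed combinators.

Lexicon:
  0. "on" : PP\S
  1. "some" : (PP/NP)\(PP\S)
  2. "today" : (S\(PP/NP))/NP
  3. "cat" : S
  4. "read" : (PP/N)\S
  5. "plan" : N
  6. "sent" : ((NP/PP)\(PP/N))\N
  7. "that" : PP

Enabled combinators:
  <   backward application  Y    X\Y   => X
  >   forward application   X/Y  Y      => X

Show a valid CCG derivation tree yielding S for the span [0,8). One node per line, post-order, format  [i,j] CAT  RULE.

[0,1] PP\S  lex  "on"
[1,2] (PP/NP)\(PP\S)  lex  "some"
[0,2] PP/NP  <  k=1
[2,3] (S\(PP/NP))/NP  lex  "today"
[3,4] S  lex  "cat"
[4,5] (PP/N)\S  lex  "read"
[3,5] PP/N  <  k=4
[5,6] N  lex  "plan"
[6,7] ((NP/PP)\(PP/N))\N  lex  "sent"
[5,7] (NP/PP)\(PP/N)  <  k=6
[3,7] NP/PP  <  k=5
[7,8] PP  lex  "that"
[3,8] NP  >  k=7
[2,8] S\(PP/NP)  >  k=3
[0,8] S  <  k=2

[0,8] S   <
  [0,2] PP/NP   <
    [0,1] "on" : PP\S
    [1,2] "some" : (PP/NP)\(PP\S)
  [2,8] S\(PP/NP)   >
    [2,3] "today" : (S\(PP/NP))/NP
    [3,8] NP   >
      [3,7] NP/PP   <
        [3,5] PP/N   <
          [3,4] "cat" : S
          [4,5] "read" : (PP/N)\S
        [5,7] (NP/PP)\(PP/N)   <
          [5,6] "plan" : N
          [6,7] "sent" : ((NP/PP)\(PP/N))\N
      [7,8] "that" : PP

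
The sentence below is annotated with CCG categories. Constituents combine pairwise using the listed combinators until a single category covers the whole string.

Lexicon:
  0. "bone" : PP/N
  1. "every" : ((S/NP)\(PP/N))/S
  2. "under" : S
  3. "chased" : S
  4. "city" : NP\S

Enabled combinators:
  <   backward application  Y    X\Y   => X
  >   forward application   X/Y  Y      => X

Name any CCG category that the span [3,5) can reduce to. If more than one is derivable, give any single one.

[0,5] S   >
  [0,3] S/NP   <
    [0,1] "bone" : PP/N
    [1,3] (S/NP)\(PP/N)   >
      [1,2] "every" : ((S/NP)\(PP/N))/S
      [2,3] "under" : S
  [3,5] NP   <
    [3,4] "chased" : S
    [4,5] "city" : NP\S

NP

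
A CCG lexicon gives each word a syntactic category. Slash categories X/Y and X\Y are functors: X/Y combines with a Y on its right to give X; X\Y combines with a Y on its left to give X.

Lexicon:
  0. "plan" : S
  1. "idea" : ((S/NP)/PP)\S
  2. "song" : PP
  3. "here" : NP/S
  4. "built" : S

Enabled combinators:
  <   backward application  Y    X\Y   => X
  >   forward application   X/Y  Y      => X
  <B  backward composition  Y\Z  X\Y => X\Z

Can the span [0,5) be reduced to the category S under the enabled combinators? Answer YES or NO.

[0,5] S   >
  [0,3] S/NP   >
    [0,2] (S/NP)/PP   <
      [0,1] "plan" : S
      [1,2] "idea" : ((S/NP)/PP)\S
    [2,3] "song" : PP
  [3,5] NP   >
    [3,4] "here" : NP/S
    [4,5] "built" : S

YES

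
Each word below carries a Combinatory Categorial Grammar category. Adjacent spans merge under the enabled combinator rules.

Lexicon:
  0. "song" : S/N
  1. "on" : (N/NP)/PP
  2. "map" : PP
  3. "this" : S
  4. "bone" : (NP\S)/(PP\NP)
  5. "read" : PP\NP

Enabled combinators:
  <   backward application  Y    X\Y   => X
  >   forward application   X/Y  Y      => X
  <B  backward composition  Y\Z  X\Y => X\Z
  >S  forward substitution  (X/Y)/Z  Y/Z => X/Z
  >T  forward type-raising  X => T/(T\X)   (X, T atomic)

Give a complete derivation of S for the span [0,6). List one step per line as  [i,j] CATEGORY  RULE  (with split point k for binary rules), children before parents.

[0,1] S/N  lex  "song"
[1,2] (N/NP)/PP  lex  "on"
[2,3] PP  lex  "map"
[1,3] N/NP  >  k=2
[3,4] S  lex  "this"
[4,5] (NP\S)/(PP\NP)  lex  "bone"
[5,6] PP\NP  lex  "read"
[4,6] NP\S  >  k=5
[3,6] NP  <  k=4
[1,6] N  >  k=3
[0,6] S  >  k=1

[0,6] S   >
  [0,1] "song" : S/N
  [1,6] N   >
    [1,3] N/NP   >
      [1,2] "on" : (N/NP)/PP
      [2,3] "map" : PP
    [3,6] NP   <
      [3,4] "this" : S
      [4,6] NP\S   >
        [4,5] "bone" : (NP\S)/(PP\NP)
        [5,6] "read" : PP\NP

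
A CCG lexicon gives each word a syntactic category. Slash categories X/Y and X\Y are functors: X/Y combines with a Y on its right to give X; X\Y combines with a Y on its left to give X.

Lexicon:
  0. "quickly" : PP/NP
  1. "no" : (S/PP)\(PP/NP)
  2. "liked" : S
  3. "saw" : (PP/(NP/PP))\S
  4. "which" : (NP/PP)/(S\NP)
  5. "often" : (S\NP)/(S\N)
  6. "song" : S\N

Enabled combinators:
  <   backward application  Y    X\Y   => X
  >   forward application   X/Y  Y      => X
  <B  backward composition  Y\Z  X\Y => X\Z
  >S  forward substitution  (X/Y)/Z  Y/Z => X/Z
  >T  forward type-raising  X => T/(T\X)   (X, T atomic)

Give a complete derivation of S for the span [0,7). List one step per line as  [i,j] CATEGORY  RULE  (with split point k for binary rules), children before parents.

[0,1] PP/NP  lex  "quickly"
[1,2] (S/PP)\(PP/NP)  lex  "no"
[0,2] S/PP  <  k=1
[2,3] S  lex  "liked"
[3,4] (PP/(NP/PP))\S  lex  "saw"
[2,4] PP/(NP/PP)  <  k=3
[4,5] (NP/PP)/(S\NP)  lex  "which"
[5,6] (S\NP)/(S\N)  lex  "often"
[6,7] S\N  lex  "song"
[5,7] S\NP  >  k=6
[4,7] NP/PP  >  k=5
[2,7] PP  >  k=4
[0,7] S  >  k=2

[0,7] S   >
  [0,2] S/PP   <
    [0,1] "quickly" : PP/NP
    [1,2] "no" : (S/PP)\(PP/NP)
  [2,7] PP   >
    [2,4] PP/(NP/PP)   <
      [2,3] "liked" : S
      [3,4] "saw" : (PP/(NP/PP))\S
    [4,7] NP/PP   >
      [4,5] "which" : (NP/PP)/(S\NP)
      [5,7] S\NP   >
        [5,6] "often" : (S\NP)/(S\N)
        [6,7] "song" : S\N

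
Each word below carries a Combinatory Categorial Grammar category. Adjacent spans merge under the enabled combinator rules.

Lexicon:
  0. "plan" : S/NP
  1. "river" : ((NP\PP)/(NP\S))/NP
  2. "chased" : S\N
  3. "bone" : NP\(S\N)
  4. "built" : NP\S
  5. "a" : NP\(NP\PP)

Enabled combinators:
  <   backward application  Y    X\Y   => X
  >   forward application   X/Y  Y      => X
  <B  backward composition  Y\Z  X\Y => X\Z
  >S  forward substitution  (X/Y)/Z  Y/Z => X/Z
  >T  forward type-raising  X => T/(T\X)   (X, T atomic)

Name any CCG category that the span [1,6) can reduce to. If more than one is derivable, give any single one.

NP

[0,6] S   >
  [0,1] "plan" : S/NP
  [1,6] NP   <
    [1,5] NP\PP   >
      [1,4] (NP\PP)/(NP\S)   >
        [1,2] "river" : ((NP\PP)/(NP\S))/NP
        [2,4] NP   <
          [2,3] "chased" : S\N
          [3,4] "bone" : NP\(S\N)
      [4,5] "built" : NP\S
    [5,6] "a" : NP\(NP\PP)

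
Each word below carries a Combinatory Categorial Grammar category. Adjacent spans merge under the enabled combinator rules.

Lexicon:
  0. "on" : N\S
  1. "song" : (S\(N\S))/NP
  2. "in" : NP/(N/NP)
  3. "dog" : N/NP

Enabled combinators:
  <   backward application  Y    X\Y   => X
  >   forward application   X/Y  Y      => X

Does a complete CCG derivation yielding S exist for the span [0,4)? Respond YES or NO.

YES

[0,4] S   <
  [0,1] "on" : N\S
  [1,4] S\(N\S)   >
    [1,2] "song" : (S\(N\S))/NP
    [2,4] NP   >
      [2,3] "in" : NP/(N/NP)
      [3,4] "dog" : N/NP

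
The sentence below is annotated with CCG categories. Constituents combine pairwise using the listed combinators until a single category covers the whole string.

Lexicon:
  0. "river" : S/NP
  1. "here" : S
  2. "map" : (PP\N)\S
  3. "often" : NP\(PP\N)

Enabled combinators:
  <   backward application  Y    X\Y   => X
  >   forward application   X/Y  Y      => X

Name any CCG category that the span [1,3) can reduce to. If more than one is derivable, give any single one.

PP\N

[0,4] S   >
  [0,1] "river" : S/NP
  [1,4] NP   <
    [1,3] PP\N   <
      [1,2] "here" : S
      [2,3] "map" : (PP\N)\S
    [3,4] "often" : NP\(PP\N)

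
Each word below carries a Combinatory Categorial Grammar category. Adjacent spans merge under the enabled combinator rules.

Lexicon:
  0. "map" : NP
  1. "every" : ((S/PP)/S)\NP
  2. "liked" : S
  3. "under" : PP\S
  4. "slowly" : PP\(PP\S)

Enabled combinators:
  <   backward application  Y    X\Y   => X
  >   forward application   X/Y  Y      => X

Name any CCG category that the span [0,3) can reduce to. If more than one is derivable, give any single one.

[0,5] S   >
  [0,3] S/PP   >
    [0,2] (S/PP)/S   <
      [0,1] "map" : NP
      [1,2] "every" : ((S/PP)/S)\NP
    [2,3] "liked" : S
  [3,5] PP   <
    [3,4] "under" : PP\S
    [4,5] "slowly" : PP\(PP\S)

S/PP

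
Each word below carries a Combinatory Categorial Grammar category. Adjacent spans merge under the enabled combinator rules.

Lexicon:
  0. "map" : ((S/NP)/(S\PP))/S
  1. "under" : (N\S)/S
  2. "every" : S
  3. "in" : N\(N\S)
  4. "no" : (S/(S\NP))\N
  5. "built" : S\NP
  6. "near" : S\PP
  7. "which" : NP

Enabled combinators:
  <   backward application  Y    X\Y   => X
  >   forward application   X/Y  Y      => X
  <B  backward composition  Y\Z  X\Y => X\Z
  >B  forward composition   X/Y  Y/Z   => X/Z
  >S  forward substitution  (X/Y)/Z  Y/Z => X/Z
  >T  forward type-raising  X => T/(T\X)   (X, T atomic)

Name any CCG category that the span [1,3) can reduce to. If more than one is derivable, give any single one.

N\S

[0,8] S   >
  [0,7] S/NP   >
    [0,6] (S/NP)/(S\PP)   >
      [0,1] "map" : ((S/NP)/(S\PP))/S
      [1,6] S   >
        [1,5] S/(S\NP)   <
          [1,4] N   <
            [1,3] N\S   >
              [1,2] "under" : (N\S)/S
              [2,3] "every" : S
            [3,4] "in" : N\(N\S)
          [4,5] "no" : (S/(S\NP))\N
        [5,6] "built" : S\NP
    [6,7] "near" : S\PP
  [7,8] "which" : NP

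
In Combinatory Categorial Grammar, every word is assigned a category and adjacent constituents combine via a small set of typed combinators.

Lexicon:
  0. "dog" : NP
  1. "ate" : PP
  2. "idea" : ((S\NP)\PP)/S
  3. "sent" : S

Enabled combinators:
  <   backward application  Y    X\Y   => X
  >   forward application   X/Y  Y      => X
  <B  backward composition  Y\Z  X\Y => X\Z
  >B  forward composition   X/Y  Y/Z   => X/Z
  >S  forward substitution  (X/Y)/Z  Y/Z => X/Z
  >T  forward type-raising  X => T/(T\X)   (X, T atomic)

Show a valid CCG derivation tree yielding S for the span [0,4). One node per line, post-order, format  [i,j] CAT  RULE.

[0,1] NP  lex  "dog"
[0,1] S/(S\NP)  >T
[1,2] PP  lex  "ate"
[2,3] ((S\NP)\PP)/S  lex  "idea"
[3,4] S  lex  "sent"
[2,4] (S\NP)\PP  >  k=3
[1,4] S\NP  <  k=2
[0,4] S  >  k=1

[0,4] S   >
  [0,1] S/(S\NP)   >T
    [0,1] "dog" : NP
  [1,4] S\NP   <
    [1,2] "ate" : PP
    [2,4] (S\NP)\PP   >
      [2,3] "idea" : ((S\NP)\PP)/S
      [3,4] "sent" : S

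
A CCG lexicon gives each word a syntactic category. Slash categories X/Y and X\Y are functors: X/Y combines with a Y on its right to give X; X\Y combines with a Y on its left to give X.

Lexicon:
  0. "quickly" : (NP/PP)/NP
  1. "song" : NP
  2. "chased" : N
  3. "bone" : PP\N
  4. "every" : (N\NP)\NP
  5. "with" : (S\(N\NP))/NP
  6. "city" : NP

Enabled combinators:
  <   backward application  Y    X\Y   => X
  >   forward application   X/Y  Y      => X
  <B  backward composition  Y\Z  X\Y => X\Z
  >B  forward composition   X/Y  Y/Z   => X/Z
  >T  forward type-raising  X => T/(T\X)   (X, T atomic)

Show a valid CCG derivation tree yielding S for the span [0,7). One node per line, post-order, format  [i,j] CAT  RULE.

[0,1] (NP/PP)/NP  lex  "quickly"
[1,2] NP  lex  "song"
[0,2] NP/PP  >  k=1
[2,3] N  lex  "chased"
[3,4] PP\N  lex  "bone"
[2,4] PP  <  k=3
[0,4] NP  >  k=2
[4,5] (N\NP)\NP  lex  "every"
[5,6] (S\(N\NP))/NP  lex  "with"
[6,7] NP  lex  "city"
[5,7] S\(N\NP)  >  k=6
[4,7] S\NP  <B  k=5
[0,7] S  <  k=4

[0,7] S   <
  [0,4] NP   >
    [0,2] NP/PP   >
      [0,1] "quickly" : (NP/PP)/NP
      [1,2] "song" : NP
    [2,4] PP   <
      [2,3] "chased" : N
      [3,4] "bone" : PP\N
  [4,7] S\NP   <B
    [4,5] "every" : (N\NP)\NP
    [5,7] S\(N\NP)   >
      [5,6] "with" : (S\(N\NP))/NP
      [6,7] "city" : NP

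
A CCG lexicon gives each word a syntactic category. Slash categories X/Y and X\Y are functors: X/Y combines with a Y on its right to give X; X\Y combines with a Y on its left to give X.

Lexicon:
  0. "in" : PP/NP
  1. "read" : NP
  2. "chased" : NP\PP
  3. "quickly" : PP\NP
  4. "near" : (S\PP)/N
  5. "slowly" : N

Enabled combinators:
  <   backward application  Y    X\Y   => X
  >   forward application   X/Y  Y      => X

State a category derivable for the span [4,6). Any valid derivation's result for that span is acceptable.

S\PP

[0,6] S   <
  [0,4] PP   <
    [0,3] NP   <
      [0,2] PP   >
        [0,1] "in" : PP/NP
        [1,2] "read" : NP
      [2,3] "chased" : NP\PP
    [3,4] "quickly" : PP\NP
  [4,6] S\PP   >
    [4,5] "near" : (S\PP)/N
    [5,6] "slowly" : N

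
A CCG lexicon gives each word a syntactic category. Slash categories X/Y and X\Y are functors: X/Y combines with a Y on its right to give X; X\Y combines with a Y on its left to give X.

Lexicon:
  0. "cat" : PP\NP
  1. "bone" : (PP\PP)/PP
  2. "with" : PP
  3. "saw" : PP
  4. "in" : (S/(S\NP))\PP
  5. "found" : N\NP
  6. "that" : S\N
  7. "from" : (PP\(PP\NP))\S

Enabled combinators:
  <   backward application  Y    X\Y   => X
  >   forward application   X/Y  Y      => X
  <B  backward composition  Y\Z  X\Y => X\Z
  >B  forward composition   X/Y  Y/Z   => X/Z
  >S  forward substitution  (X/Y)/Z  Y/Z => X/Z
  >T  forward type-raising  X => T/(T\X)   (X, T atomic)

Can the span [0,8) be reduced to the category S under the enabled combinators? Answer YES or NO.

PP\NP (PP\PP)/PP PP PP (S/(S\NP))\PP N\NP S\N (PP\(PP\NP))\S
CKY chart[0,8] = {N/(N\PP), NP/(NP\PP), PP, PP/(PP\PP), S/(S\PP)}; S ∉ chart

NO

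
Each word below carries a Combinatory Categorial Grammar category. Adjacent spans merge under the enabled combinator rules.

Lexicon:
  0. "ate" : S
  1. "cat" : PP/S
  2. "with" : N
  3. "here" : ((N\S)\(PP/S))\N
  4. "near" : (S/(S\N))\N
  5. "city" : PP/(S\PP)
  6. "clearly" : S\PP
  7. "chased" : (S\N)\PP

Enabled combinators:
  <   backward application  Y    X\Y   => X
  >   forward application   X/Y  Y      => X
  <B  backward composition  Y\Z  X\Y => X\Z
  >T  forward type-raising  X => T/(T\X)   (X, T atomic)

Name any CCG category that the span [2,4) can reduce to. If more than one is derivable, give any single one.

[0,8] S   >
  [0,5] S/(S\N)   <
    [0,4] N   <
      [0,1] "ate" : S
      [1,4] N\S   <
        [1,2] "cat" : PP/S
        [2,4] (N\S)\(PP/S)   <
          [2,3] "with" : N
          [3,4] "here" : ((N\S)\(PP/S))\N
    [4,5] "near" : (S/(S\N))\N
  [5,8] S\N   <
    [5,7] PP   >
      [5,6] "city" : PP/(S\PP)
      [6,7] "clearly" : S\PP
    [7,8] "chased" : (S\N)\PP

(N\S)\(PP/S)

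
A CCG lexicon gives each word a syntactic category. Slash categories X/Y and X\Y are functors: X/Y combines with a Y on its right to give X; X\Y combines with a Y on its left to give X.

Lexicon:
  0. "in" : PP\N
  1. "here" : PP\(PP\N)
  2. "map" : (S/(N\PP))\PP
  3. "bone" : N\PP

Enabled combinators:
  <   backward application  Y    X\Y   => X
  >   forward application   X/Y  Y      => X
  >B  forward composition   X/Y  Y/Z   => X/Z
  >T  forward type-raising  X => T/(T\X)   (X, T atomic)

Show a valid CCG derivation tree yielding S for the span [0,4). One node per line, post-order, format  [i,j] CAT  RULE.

[0,4] S   >
  [0,3] S/(N\PP)   <
    [0,2] PP   <
      [0,1] "in" : PP\N
      [1,2] "here" : PP\(PP\N)
    [2,3] "map" : (S/(N\PP))\PP
  [3,4] "bone" : N\PP

[0,1] PP\N  lex  "in"
[1,2] PP\(PP\N)  lex  "here"
[0,2] PP  <  k=1
[2,3] (S/(N\PP))\PP  lex  "map"
[0,3] S/(N\PP)  <  k=2
[3,4] N\PP  lex  "bone"
[0,4] S  >  k=3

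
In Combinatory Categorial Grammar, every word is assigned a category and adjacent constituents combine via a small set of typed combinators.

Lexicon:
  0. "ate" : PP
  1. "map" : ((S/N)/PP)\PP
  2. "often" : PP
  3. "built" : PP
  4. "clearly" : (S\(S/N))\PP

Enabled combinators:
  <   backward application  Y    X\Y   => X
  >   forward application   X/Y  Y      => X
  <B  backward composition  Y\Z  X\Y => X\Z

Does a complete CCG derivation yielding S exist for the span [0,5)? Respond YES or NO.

YES

[0,5] S   <
  [0,3] S/N   >
    [0,2] (S/N)/PP   <
      [0,1] "ate" : PP
      [1,2] "map" : ((S/N)/PP)\PP
    [2,3] "often" : PP
  [3,5] S\(S/N)   <
    [3,4] "built" : PP
    [4,5] "clearly" : (S\(S/N))\PP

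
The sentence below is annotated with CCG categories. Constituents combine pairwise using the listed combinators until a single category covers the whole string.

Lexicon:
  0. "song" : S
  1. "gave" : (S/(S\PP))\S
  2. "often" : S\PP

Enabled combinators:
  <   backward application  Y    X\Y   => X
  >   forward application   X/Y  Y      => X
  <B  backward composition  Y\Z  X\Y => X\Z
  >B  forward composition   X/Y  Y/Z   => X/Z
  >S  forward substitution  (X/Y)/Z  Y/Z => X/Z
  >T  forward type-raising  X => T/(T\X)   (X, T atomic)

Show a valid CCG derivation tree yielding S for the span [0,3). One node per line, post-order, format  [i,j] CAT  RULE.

[0,3] S   >
  [0,2] S/(S\PP)   <
    [0,1] "song" : S
    [1,2] "gave" : (S/(S\PP))\S
  [2,3] "often" : S\PP

[0,1] S  lex  "song"
[1,2] (S/(S\PP))\S  lex  "gave"
[0,2] S/(S\PP)  <  k=1
[2,3] S\PP  lex  "often"
[0,3] S  >  k=2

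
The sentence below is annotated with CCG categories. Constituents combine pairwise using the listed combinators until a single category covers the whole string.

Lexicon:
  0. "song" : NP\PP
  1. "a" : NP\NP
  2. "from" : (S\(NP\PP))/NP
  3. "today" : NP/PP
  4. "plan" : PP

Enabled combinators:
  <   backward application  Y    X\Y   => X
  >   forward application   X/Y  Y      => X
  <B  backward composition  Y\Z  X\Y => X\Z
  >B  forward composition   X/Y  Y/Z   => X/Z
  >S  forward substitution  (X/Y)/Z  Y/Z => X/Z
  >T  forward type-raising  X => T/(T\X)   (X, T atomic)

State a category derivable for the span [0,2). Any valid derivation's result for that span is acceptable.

[0,5] S   <
  [0,2] NP\PP   <B
    [0,1] "song" : NP\PP
    [1,2] "a" : NP\NP
  [2,5] S\(NP\PP)   >
    [2,3] "from" : (S\(NP\PP))/NP
    [3,5] NP   >
      [3,4] "today" : NP/PP
      [4,5] "plan" : PP

NP\PP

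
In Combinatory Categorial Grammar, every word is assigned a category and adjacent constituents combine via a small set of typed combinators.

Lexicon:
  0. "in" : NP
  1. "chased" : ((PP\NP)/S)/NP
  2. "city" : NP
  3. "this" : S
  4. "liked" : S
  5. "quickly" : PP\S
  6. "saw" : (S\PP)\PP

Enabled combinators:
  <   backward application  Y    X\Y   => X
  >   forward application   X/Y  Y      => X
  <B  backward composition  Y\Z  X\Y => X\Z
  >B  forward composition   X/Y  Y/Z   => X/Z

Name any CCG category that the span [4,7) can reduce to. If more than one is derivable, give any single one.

[0,7] S   <
  [0,4] PP   <
    [0,1] "in" : NP
    [1,4] PP\NP   >
      [1,3] (PP\NP)/S   >
        [1,2] "chased" : ((PP\NP)/S)/NP
        [2,3] "city" : NP
      [3,4] "this" : S
  [4,7] S\PP   <
    [4,6] PP   <
      [4,5] "liked" : S
      [5,6] "quickly" : PP\S
    [6,7] "saw" : (S\PP)\PP

S\PP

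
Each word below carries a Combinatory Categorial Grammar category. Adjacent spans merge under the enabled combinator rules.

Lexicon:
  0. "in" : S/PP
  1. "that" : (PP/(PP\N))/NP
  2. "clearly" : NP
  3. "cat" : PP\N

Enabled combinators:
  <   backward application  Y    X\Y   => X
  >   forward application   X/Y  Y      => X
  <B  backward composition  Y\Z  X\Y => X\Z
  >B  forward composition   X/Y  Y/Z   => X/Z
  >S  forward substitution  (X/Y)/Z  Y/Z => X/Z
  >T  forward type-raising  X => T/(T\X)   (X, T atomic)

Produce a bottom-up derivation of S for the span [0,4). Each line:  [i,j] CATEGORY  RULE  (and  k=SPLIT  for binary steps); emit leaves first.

[0,1] S/PP  lex  "in"
[1,2] (PP/(PP\N))/NP  lex  "that"
[2,3] NP  lex  "clearly"
[1,3] PP/(PP\N)  >  k=2
[3,4] PP\N  lex  "cat"
[1,4] PP  >  k=3
[0,4] S  >  k=1

[0,4] S   >
  [0,1] "in" : S/PP
  [1,4] PP   >
    [1,3] PP/(PP\N)   >
      [1,2] "that" : (PP/(PP\N))/NP
      [2,3] "clearly" : NP
    [3,4] "cat" : PP\N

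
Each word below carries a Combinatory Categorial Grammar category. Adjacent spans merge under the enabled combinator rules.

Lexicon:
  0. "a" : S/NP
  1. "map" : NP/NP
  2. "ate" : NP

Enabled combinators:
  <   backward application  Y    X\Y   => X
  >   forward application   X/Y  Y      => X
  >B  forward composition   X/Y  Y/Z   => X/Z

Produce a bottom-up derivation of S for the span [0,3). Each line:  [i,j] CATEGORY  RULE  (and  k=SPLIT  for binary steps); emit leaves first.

[0,1] S/NP  lex  "a"
[1,2] NP/NP  lex  "map"
[0,2] S/NP  >B  k=1
[2,3] NP  lex  "ate"
[0,3] S  >  k=2

[0,3] S   >
  [0,2] S/NP   >B
    [0,1] "a" : S/NP
    [1,2] "map" : NP/NP
  [2,3] "ate" : NP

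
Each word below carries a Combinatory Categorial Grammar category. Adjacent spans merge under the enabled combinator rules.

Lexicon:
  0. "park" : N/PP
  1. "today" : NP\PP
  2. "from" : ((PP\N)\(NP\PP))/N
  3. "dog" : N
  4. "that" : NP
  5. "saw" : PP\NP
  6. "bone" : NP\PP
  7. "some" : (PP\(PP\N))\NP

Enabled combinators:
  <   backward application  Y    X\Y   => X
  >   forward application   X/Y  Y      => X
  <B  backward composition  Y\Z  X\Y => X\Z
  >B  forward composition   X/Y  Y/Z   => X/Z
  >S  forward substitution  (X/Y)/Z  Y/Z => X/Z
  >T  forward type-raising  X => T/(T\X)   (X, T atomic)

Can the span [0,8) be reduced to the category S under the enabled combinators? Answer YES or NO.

N/PP NP\PP ((PP\N)\(NP\PP))/N N NP PP\NP NP\PP (PP\(PP\N))\NP
CKY chart[0,8] = {N, N/(N\N), N/(PP\PP), NP/(NP\N), PP/(PP\N), S/(S\N)}; S ∉ chart

NO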